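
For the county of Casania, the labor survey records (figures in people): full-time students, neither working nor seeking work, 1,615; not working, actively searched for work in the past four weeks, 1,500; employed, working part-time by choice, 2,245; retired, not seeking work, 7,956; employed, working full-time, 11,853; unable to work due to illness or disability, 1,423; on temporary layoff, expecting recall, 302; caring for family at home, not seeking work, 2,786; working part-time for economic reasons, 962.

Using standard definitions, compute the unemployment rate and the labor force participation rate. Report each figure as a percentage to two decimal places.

Unemployment rate ≈ 10.69%; labor force participation rate ≈ 55.03%.

Employed = 2,245 + 11,853 + 962 = 15,060 (anyone who worked, including part-time for economic reasons, counts as employed).
Unemployed = 1,500 + 302 = 1,802 (jobless and actively searching, or on temporary layoff).
Labor force = 15,060 + 1,802 = 16,862.
Not in labor force = 1,615 + 7,956 + 1,423 + 2,786 = 13,780 (those not working and not actively searching are outside the labor force).
Civilian working-age population = 16,862 + 13,780 = 30,642.
Unemployment rate = 1,802 / 16,862 = 10.69%.
Labor force participation rate = 16,862 / 30,642 = 55.03%.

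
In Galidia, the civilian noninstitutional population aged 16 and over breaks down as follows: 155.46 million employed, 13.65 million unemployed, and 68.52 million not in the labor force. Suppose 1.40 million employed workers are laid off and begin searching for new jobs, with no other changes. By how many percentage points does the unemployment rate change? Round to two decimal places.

Initially, labor force = 155.46 + 13.65 = 169.11 million, so u = 13.65/169.11 = 8.07%.
After the change, employed falls and unemployed rises by 1.40; labor force unchanged → E = 154.06, U = 15.05, labor force = 169.11 million.
New unemployment rate = 15.05 / 169.11 = 8.90%.
Change = 8.90% − 8.07% = +0.83 percentage points.

The unemployment rate changes by +0.83 percentage points.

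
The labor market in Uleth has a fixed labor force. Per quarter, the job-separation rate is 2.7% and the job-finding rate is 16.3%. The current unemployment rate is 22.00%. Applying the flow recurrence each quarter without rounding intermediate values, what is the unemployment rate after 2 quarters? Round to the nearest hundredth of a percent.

Unemployment rate after two quarters ≈ 19.32%.

With a fixed labor force, u_{t+1} = u_t + s·(1−u_t) − f·u_t = u_t·(1−s−f) + s.
Here 1−s−f = 0.810 and s = 0.027.
u_1 = 0.220000 × 0.810 + 0.027 = 0.205200.
u_2 = 0.205200 × 0.810 + 0.027 = 0.193212.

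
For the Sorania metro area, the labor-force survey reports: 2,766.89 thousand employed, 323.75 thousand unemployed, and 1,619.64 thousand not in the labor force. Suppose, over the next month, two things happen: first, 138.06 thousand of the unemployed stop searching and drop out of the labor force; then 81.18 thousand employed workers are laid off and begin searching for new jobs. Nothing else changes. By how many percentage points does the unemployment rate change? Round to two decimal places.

The unemployment rate changes by −1.44 percentage points.

Initially, labor force = 2,766.89 + 323.75 = 3,090.64 thousand, so u = 323.75/3,090.64 = 10.48%.
After the first change, unemployed and labor force both fall by 138.06 → E = 2,766.89, U = 185.69, labor force = 2,952.58 thousand.
After the second change, employed falls and unemployed rises by 81.18; labor force unchanged → E = 2,685.71, U = 266.87, labor force = 2,952.58 thousand.
New unemployment rate = 266.87 / 2,952.58 = 9.04%.
Change = 9.04% − 10.48% = −1.44 percentage points.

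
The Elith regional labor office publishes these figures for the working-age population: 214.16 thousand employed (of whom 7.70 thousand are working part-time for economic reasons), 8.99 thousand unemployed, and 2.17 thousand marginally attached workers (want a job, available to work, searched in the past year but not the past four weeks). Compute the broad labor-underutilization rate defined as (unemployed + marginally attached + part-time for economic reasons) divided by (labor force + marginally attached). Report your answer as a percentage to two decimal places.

Broad underutilization rate ≈ 8.37%.

Labor force = 214.16 + 8.99 = 223.15 thousand.
Numerator = 8.99 + 2.17 + 7.70 = 18.86 thousand.
Denominator = 223.15 + 2.17 = 225.32 thousand.
Broad rate = 18.86 / 225.32 = 8.37%.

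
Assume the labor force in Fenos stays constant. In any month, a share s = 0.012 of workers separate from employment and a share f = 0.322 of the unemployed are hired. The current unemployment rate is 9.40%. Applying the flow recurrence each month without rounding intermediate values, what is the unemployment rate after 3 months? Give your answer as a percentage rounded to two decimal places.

Unemployment rate after three months ≈ 5.31%.

With a fixed labor force, u_{t+1} = u_t + s·(1−u_t) − f·u_t = u_t·(1−s−f) + s.
Here 1−s−f = 0.666 and s = 0.012.
u_1 = 0.094000 × 0.666 + 0.012 = 0.074604.
u_2 = 0.074604 × 0.666 + 0.012 = 0.061686.
u_3 = 0.061686 × 0.666 + 0.012 = 0.053083.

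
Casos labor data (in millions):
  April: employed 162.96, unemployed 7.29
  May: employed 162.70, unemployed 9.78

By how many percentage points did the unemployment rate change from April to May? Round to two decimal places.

The unemployment rate changed by +1.39 percentage points.

April: labor force = 162.96 + 7.29 = 170.25; u = 7.29/170.25 = 4.28%.
May: labor force = 162.70 + 9.78 = 172.48; u = 9.78/172.48 = 5.67%.
Change = 5.67% − 4.28% = +1.39 pp.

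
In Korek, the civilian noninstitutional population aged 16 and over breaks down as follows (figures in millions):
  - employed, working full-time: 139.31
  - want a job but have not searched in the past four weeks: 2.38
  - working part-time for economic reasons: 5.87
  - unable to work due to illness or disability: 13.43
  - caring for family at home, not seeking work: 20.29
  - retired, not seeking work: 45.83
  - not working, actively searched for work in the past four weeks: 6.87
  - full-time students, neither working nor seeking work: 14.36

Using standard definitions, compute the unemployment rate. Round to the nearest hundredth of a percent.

Employed = 139.31 + 5.87 = 145.18 million (anyone who worked, including part-time for economic reasons, counts as employed).
Unemployed = 6.87 million.
Labor force = 145.18 + 6.87 = 152.05 million.
Unemployment rate = 6.87 / 152.05 = 4.52%.

Unemployment rate ≈ 4.52%.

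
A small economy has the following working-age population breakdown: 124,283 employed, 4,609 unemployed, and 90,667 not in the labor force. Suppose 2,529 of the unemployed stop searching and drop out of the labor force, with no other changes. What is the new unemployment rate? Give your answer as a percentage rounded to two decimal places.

Initially, labor force = 124,283 + 4,609 = 128,892, so u = 4,609/128,892 = 3.58%.
After the change, unemployed and labor force both fall by 2,529 → E = 124,283, U = 2,080, labor force = 126,363.
New unemployment rate = 2,080 / 126,363 = 1.65%.

New unemployment rate ≈ 1.65%.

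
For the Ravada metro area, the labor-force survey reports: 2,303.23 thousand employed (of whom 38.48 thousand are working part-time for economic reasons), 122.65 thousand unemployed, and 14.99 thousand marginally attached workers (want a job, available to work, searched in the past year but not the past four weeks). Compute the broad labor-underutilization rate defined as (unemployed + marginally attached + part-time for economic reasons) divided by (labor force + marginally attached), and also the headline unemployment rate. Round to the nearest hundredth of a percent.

Labor force = 2,303.23 + 122.65 = 2,425.88 thousand.
Numerator = 122.65 + 14.99 + 38.48 = 176.12 thousand.
Denominator = 2,425.88 + 14.99 = 2,440.87 thousand.
Broad rate = 176.12 / 2,440.87 = 7.22%.
Headline unemployment rate = 122.65 / 2,425.88 = 5.06%.

Broad underutilization rate ≈ 7.22%; headline unemployment rate ≈ 5.06%.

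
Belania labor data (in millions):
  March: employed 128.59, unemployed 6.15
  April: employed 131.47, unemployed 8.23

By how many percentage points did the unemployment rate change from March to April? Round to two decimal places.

The unemployment rate changed by +1.33 percentage points.

March: labor force = 128.59 + 6.15 = 134.74; u = 6.15/134.74 = 4.56%.
April: labor force = 131.47 + 8.23 = 139.70; u = 8.23/139.70 = 5.89%.
Change = 5.89% − 4.56% = +1.33 pp.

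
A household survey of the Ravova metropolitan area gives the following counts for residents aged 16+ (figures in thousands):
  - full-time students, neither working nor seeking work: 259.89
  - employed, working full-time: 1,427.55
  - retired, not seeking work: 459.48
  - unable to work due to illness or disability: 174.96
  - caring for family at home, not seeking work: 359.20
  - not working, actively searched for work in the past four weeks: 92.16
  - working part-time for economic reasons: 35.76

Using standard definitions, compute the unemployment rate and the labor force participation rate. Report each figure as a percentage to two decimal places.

Unemployment rate ≈ 5.92%; labor force participation rate ≈ 55.37%.

Employed = 1,427.55 + 35.76 = 1,463.31 thousand (anyone who worked, including part-time for economic reasons, counts as employed).
Unemployed = 92.16 thousand.
Labor force = 1,463.31 + 92.16 = 1,555.47 thousand.
Not in labor force = 259.89 + 459.48 + 174.96 + 359.20 = 1,253.53 thousand (those not working and not actively searching are outside the labor force).
Civilian working-age population = 1,555.47 + 1,253.53 = 2,809.00 thousand.
Unemployment rate = 92.16 / 1,555.47 = 5.92%.
Labor force participation rate = 1,555.47 / 2,809.00 = 55.37%.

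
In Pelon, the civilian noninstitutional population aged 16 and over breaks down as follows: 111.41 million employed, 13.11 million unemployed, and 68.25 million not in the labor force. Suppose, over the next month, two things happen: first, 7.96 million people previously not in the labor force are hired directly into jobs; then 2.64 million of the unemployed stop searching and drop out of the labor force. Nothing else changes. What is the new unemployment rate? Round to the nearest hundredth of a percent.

New unemployment rate ≈ 8.06%.

Initially, labor force = 111.41 + 13.11 = 124.52 million, so u = 13.11/124.52 = 10.53%.
After the first change, employed and labor force both rise by 7.96; unemployed unchanged → E = 119.37, U = 13.11, labor force = 132.48 million.
After the second change, unemployed and labor force both fall by 2.64 → E = 119.37, U = 10.47, labor force = 129.84 million.
New unemployment rate = 10.47 / 129.84 = 8.06%.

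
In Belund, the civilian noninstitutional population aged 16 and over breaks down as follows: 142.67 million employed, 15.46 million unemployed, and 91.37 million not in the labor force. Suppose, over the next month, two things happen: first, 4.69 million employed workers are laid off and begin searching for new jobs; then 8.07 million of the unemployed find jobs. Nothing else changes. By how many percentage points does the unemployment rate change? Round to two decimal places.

The unemployment rate changes by −2.14 percentage points.

Initially, labor force = 142.67 + 15.46 = 158.13 million, so u = 15.46/158.13 = 9.78%.
After the first change, employed falls and unemployed rises by 4.69; labor force unchanged → E = 137.98, U = 20.15, labor force = 158.13 million.
After the second change, unemployed falls and employed rises by 8.07; labor force unchanged → E = 146.05, U = 12.08, labor force = 158.13 million.
New unemployment rate = 12.08 / 158.13 = 7.64%.
Change = 7.64% − 9.78% = −2.14 percentage points.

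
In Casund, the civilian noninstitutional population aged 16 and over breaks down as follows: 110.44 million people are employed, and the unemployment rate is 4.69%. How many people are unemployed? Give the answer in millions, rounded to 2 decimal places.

About 5.43 million are unemployed.

Let U be the number unemployed. The labor force is E + U, and U/(E+U) = 0.0469.
So U = 0.0469 × 110.44 / (1 − 0.0469) = 5.1796 / 0.9531 ≈ 5.43 million.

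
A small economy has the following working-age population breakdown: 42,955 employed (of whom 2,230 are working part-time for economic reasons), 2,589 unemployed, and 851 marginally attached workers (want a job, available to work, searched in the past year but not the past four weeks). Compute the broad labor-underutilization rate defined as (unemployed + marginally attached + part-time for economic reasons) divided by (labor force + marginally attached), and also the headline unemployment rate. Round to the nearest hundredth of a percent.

Broad underutilization rate ≈ 12.22%; headline unemployment rate ≈ 5.68%.

Labor force = 42,955 + 2,589 = 45,544.
Numerator = 2,589 + 851 + 2,230 = 5,670.
Denominator = 45,544 + 851 = 46,395.
Broad rate = 5,670 / 46,395 = 12.22%.
Headline unemployment rate = 2,589 / 45,544 = 5.68%.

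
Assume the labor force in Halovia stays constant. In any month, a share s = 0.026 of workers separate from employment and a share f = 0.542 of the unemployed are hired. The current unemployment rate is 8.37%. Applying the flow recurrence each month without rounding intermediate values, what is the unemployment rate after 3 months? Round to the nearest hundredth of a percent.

With a fixed labor force, u_{t+1} = u_t + s·(1−u_t) − f·u_t = u_t·(1−s−f) + s.
Here 1−s−f = 0.432 and s = 0.026.
u_1 = 0.083700 × 0.432 + 0.026 = 0.062158.
u_2 = 0.062158 × 0.432 + 0.026 = 0.052852.
u_3 = 0.052852 × 0.432 + 0.026 = 0.048832.

Unemployment rate after three months ≈ 4.88%.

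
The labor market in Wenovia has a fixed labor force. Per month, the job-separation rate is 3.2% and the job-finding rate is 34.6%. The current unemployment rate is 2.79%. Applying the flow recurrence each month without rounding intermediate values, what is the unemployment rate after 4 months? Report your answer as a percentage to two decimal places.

Unemployment rate after four months ≈ 7.62%.

With a fixed labor force, u_{t+1} = u_t + s·(1−u_t) − f·u_t = u_t·(1−s−f) + s.
Here 1−s−f = 0.622 and s = 0.032.
u_1 = 0.027900 × 0.622 + 0.032 = 0.049354.
u_2 = 0.049354 × 0.622 + 0.032 = 0.062698.
u_3 = 0.062698 × 0.622 + 0.032 = 0.070998.
u_4 = 0.070998 × 0.622 + 0.032 = 0.076161.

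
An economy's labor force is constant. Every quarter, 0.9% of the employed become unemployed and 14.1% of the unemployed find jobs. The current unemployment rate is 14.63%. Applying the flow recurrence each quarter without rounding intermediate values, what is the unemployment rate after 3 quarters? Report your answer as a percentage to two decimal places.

With a fixed labor force, u_{t+1} = u_t + s·(1−u_t) − f·u_t = u_t·(1−s−f) + s.
Here 1−s−f = 0.850 and s = 0.009.
u_1 = 0.146300 × 0.850 + 0.009 = 0.133355.
u_2 = 0.133355 × 0.850 + 0.009 = 0.122352.
u_3 = 0.122352 × 0.850 + 0.009 = 0.112999.

Unemployment rate after three quarters ≈ 11.30%.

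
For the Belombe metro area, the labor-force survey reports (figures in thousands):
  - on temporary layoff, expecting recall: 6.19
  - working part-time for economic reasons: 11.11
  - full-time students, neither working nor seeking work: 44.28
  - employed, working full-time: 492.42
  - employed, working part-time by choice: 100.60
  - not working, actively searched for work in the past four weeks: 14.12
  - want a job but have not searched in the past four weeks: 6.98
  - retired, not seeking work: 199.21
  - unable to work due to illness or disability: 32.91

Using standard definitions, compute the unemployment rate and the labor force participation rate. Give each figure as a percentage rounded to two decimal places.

Employed = 11.11 + 492.42 + 100.60 = 604.13 thousand (anyone who worked, including part-time for economic reasons, counts as employed).
Unemployed = 6.19 + 14.12 = 20.31 thousand (jobless and actively searching, or on temporary layoff).
Labor force = 604.13 + 20.31 = 624.44 thousand.
Not in labor force = 44.28 + 6.98 + 199.21 + 32.91 = 283.38 thousand (those not working and not actively searching are outside the labor force — including those who want a job but have given up searching).
Civilian working-age population = 624.44 + 283.38 = 907.82 thousand.
Unemployment rate = 20.31 / 624.44 = 3.25%.
Labor force participation rate = 624.44 / 907.82 = 68.78%.

Unemployment rate ≈ 3.25%; labor force participation rate ≈ 68.78%.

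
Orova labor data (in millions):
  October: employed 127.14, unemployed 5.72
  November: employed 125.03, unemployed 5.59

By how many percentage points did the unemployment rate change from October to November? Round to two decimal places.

The unemployment rate changed by −0.03 percentage points.

October: labor force = 127.14 + 5.72 = 132.86; u = 5.72/132.86 = 4.31%.
November: labor force = 125.03 + 5.59 = 130.62; u = 5.59/130.62 = 4.28%.
Change = 4.28% − 4.31% = −0.03 pp.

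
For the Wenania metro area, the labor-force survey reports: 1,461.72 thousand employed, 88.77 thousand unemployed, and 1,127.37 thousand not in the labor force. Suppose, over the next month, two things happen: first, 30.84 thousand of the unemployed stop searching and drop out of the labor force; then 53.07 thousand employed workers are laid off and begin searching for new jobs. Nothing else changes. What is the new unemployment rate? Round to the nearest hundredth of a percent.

New unemployment rate ≈ 7.30%.

Initially, labor force = 1,461.72 + 88.77 = 1,550.49 thousand, so u = 88.77/1,550.49 = 5.73%.
After the first change, unemployed and labor force both fall by 30.84 → E = 1,461.72, U = 57.93, labor force = 1,519.65 thousand.
After the second change, employed falls and unemployed rises by 53.07; labor force unchanged → E = 1,408.65, U = 111.00, labor force = 1,519.65 thousand.
New unemployment rate = 111.00 / 1,519.65 = 7.30%.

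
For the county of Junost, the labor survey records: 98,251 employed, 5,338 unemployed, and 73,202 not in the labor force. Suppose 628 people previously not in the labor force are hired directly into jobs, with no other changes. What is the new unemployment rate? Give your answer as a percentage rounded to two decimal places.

New unemployment rate ≈ 5.12%.

Initially, labor force = 98,251 + 5,338 = 103,589, so u = 5,338/103,589 = 5.15%.
After the change, employed and labor force both rise by 628; unemployed unchanged → E = 98,879, U = 5,338, labor force = 104,217.
New unemployment rate = 5,338 / 104,217 = 5.12%.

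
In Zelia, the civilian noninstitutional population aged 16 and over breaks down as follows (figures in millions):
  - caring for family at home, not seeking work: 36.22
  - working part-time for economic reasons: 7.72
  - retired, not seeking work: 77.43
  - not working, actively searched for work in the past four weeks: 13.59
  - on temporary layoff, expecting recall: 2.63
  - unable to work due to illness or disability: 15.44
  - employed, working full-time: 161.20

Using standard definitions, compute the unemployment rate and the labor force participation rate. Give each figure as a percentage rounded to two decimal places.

Unemployment rate ≈ 8.76%; labor force participation rate ≈ 58.92%.

Employed = 7.72 + 161.20 = 168.92 million (anyone who worked, including part-time for economic reasons, counts as employed).
Unemployed = 13.59 + 2.63 = 16.22 million (jobless and actively searching, or on temporary layoff).
Labor force = 168.92 + 16.22 = 185.14 million.
Not in labor force = 36.22 + 77.43 + 15.44 = 129.09 million (those not working and not actively searching are outside the labor force).
Civilian working-age population = 185.14 + 129.09 = 314.23 million.
Unemployment rate = 16.22 / 185.14 = 8.76%.
Labor force participation rate = 185.14 / 314.23 = 58.92%.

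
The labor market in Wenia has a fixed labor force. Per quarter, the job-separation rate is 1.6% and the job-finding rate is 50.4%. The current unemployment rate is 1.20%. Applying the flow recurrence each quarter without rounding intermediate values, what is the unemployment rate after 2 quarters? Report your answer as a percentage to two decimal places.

Unemployment rate after two quarters ≈ 2.64%.

With a fixed labor force, u_{t+1} = u_t + s·(1−u_t) − f·u_t = u_t·(1−s−f) + s.
Here 1−s−f = 0.480 and s = 0.016.
u_1 = 0.012000 × 0.480 + 0.016 = 0.021760.
u_2 = 0.021760 × 0.480 + 0.016 = 0.026445.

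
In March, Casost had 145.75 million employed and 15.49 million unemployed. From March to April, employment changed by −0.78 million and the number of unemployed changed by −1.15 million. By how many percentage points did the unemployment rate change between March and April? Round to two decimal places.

The unemployment rate changed by −0.61 percentage points.

March: labor force = 145.75 + 15.49 = 161.24; u = 15.49/161.24 = 9.61%.
April: labor force = 144.97 + 14.34 = 159.31; u = 14.34/159.31 = 9.00%.
Change = 9.00% − 9.61% = −0.61 pp.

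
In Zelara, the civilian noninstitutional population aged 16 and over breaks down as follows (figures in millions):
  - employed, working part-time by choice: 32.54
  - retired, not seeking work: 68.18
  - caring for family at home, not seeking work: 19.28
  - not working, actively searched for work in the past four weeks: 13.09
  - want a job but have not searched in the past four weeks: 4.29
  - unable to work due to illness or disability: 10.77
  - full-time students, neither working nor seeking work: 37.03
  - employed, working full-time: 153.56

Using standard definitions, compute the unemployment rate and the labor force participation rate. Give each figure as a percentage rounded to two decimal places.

Employed = 32.54 + 153.56 = 186.10 million.
Unemployed = 13.09 million.
Labor force = 186.10 + 13.09 = 199.19 million.
Not in labor force = 68.18 + 19.28 + 4.29 + 10.77 + 37.03 = 139.55 million (those not working and not actively searching are outside the labor force — including those who want a job but have given up searching).
Civilian working-age population = 199.19 + 139.55 = 338.74 million.
Unemployment rate = 13.09 / 199.19 = 6.57%.
Labor force participation rate = 199.19 / 338.74 = 58.80%.

Unemployment rate ≈ 6.57%; labor force participation rate ≈ 58.80%.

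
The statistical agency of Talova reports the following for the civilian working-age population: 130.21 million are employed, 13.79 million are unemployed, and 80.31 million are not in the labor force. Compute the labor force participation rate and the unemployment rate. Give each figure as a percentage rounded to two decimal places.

Labor force participation rate ≈ 64.20%; unemployment rate ≈ 9.58%.

Labor force = employed + unemployed = 130.21 + 13.79 = 144.00 million.
Working-age population = 144.00 + 80.31 = 224.31 million.
Unemployment rate = 13.79 / 144.00 = 9.58%.
Labor force participation rate = 144.00 / 224.31 = 64.20%.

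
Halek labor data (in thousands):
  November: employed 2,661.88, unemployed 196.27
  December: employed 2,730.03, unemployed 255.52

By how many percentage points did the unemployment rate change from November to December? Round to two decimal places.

The unemployment rate changed by +1.69 percentage points.

November: labor force = 2,661.88 + 196.27 = 2,858.15; u = 196.27/2,858.15 = 6.87%.
December: labor force = 2,730.03 + 255.52 = 2,985.55; u = 255.52/2,985.55 = 8.56%.
Change = 8.56% − 6.87% = +1.69 pp.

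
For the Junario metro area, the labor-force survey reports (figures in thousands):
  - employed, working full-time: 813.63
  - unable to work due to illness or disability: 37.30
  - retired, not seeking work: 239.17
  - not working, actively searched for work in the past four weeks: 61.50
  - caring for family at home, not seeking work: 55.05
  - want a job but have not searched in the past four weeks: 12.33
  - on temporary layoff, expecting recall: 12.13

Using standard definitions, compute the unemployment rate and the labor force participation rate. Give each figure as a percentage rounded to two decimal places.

Employed = 813.63 thousand.
Unemployed = 61.50 + 12.13 = 73.63 thousand (jobless and actively searching, or on temporary layoff).
Labor force = 813.63 + 73.63 = 887.26 thousand.
Not in labor force = 37.30 + 239.17 + 55.05 + 12.33 = 343.85 thousand (those not working and not actively searching are outside the labor force — including those who want a job but have given up searching).
Civilian working-age population = 887.26 + 343.85 = 1,231.11 thousand.
Unemployment rate = 73.63 / 887.26 = 8.30%.
Labor force participation rate = 887.26 / 1,231.11 = 72.07%.

Unemployment rate ≈ 8.30%; labor force participation rate ≈ 72.07%.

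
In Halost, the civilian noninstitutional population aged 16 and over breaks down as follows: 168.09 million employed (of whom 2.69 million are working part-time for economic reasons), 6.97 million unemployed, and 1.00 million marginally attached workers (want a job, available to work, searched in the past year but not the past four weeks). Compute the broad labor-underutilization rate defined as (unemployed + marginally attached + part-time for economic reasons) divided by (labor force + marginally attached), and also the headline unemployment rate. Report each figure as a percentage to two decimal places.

Broad underutilization rate ≈ 6.05%; headline unemployment rate ≈ 3.98%.

Labor force = 168.09 + 6.97 = 175.06 million.
Numerator = 6.97 + 1.00 + 2.69 = 10.66 million.
Denominator = 175.06 + 1.00 = 176.06 million.
Broad rate = 10.66 / 176.06 = 6.05%.
Headline unemployment rate = 6.97 / 175.06 = 3.98%.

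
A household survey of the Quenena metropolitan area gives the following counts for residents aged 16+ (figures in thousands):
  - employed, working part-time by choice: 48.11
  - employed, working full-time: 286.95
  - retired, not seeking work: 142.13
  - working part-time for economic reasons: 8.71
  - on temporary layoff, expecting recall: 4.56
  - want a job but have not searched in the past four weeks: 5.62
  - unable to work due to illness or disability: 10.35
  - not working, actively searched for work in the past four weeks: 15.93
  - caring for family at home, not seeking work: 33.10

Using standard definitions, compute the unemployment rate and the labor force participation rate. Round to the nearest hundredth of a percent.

Unemployment rate ≈ 5.63%; labor force participation rate ≈ 65.58%.

Employed = 48.11 + 286.95 + 8.71 = 343.77 thousand (anyone who worked, including part-time for economic reasons, counts as employed).
Unemployed = 4.56 + 15.93 = 20.49 thousand (jobless and actively searching, or on temporary layoff).
Labor force = 343.77 + 20.49 = 364.26 thousand.
Not in labor force = 142.13 + 5.62 + 10.35 + 33.10 = 191.20 thousand (those not working and not actively searching are outside the labor force — including those who want a job but have given up searching).
Civilian working-age population = 364.26 + 191.20 = 555.46 thousand.
Unemployment rate = 20.49 / 364.26 = 5.63%.
Labor force participation rate = 364.26 / 555.46 = 65.58%.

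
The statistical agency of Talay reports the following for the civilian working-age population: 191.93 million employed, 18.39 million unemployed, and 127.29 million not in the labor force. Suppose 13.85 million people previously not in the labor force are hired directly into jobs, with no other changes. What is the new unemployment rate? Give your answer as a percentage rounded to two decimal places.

Initially, labor force = 191.93 + 18.39 = 210.32 million, so u = 18.39/210.32 = 8.74%.
After the change, employed and labor force both rise by 13.85; unemployed unchanged → E = 205.78, U = 18.39, labor force = 224.17 million.
New unemployment rate = 18.39 / 224.17 = 8.20%.

New unemployment rate ≈ 8.20%.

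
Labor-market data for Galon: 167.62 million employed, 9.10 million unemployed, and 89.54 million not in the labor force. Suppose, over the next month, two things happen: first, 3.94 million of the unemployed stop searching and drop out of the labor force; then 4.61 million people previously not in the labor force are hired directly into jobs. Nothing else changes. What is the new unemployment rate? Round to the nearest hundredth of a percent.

Initially, labor force = 167.62 + 9.10 = 176.72 million, so u = 9.10/176.72 = 5.15%.
After the first change, unemployed and labor force both fall by 3.94 → E = 167.62, U = 5.16, labor force = 172.78 million.
After the second change, employed and labor force both rise by 4.61; unemployed unchanged → E = 172.23, U = 5.16, labor force = 177.39 million.
New unemployment rate = 5.16 / 177.39 = 2.91%.

New unemployment rate ≈ 2.91%.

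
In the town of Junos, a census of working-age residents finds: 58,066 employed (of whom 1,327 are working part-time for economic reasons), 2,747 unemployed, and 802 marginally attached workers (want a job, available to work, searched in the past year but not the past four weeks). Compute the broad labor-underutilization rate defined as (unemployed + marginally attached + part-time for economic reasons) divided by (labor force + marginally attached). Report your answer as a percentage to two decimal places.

Broad underutilization rate ≈ 7.91%.

Labor force = 58,066 + 2,747 = 60,813.
Numerator = 2,747 + 802 + 1,327 = 4,876.
Denominator = 60,813 + 802 = 61,615.
Broad rate = 4,876 / 61,615 = 7.91%.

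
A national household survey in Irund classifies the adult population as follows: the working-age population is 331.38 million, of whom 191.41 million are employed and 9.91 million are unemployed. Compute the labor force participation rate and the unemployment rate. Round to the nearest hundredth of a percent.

Labor force participation rate ≈ 60.75%; unemployment rate ≈ 4.92%.

Labor force = employed + unemployed = 191.41 + 9.91 = 201.32 million.
Unemployment rate = 9.91 / 201.32 = 4.92%.
Labor force participation rate = 201.32 / 331.38 = 60.75%.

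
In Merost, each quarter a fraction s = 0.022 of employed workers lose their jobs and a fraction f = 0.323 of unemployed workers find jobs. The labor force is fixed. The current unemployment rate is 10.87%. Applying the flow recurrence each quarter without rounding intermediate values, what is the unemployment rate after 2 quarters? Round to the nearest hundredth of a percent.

With a fixed labor force, u_{t+1} = u_t + s·(1−u_t) − f·u_t = u_t·(1−s−f) + s.
Here 1−s−f = 0.655 and s = 0.022.
u_1 = 0.108700 × 0.655 + 0.022 = 0.093199.
u_2 = 0.093199 × 0.655 + 0.022 = 0.083045.

Unemployment rate after two quarters ≈ 8.30%.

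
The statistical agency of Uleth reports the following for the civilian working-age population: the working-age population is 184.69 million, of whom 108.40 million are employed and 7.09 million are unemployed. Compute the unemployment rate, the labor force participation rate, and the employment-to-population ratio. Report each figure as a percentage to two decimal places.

Unemployment rate ≈ 6.14%; labor force participation rate ≈ 62.53%; employment-population ratio ≈ 58.69%.

Labor force = employed + unemployed = 108.40 + 7.09 = 115.49 million.
Unemployment rate = 7.09 / 115.49 = 6.14%.
Labor force participation rate = 115.49 / 184.69 = 62.53%.
Employment-population ratio = 108.40 / 184.69 = 58.69%.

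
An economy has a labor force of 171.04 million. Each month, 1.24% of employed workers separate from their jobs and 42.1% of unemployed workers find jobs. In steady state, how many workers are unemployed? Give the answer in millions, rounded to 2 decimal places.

Steady-state unemployment rate u* = s/(s+f) = 1.24/(1.24+42.1) = 0.028611.
Unemployed = u* × labor force = 0.028611 × 171.04 ≈ 4.89 million.

About 4.89 million are unemployed in steady state.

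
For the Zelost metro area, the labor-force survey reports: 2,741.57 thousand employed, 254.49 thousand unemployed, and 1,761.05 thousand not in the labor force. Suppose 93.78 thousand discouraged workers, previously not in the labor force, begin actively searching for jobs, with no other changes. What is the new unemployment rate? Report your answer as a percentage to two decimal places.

New unemployment rate ≈ 11.27%.

Initially, labor force = 2,741.57 + 254.49 = 2,996.06 thousand, so u = 254.49/2,996.06 = 8.49%.
After the change, unemployed and labor force both rise by 93.78 → E = 2,741.57, U = 348.27, labor force = 3,089.84 thousand.
New unemployment rate = 348.27 / 3,089.84 = 11.27%.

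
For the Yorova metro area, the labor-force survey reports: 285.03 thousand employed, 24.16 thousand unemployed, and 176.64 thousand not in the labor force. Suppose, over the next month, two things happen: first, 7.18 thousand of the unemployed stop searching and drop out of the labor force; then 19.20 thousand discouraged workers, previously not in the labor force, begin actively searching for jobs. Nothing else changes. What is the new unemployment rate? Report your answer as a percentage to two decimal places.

New unemployment rate ≈ 11.26%.

Initially, labor force = 285.03 + 24.16 = 309.19 thousand, so u = 24.16/309.19 = 7.81%.
After the first change, unemployed and labor force both fall by 7.18 → E = 285.03, U = 16.98, labor force = 302.01 thousand.
After the second change, unemployed and labor force both rise by 19.20 → E = 285.03, U = 36.18, labor force = 321.21 thousand.
New unemployment rate = 36.18 / 321.21 = 11.26%.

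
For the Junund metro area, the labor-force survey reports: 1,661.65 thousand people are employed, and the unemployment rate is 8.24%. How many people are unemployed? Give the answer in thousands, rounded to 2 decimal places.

About 149.22 thousand are unemployed.

Let U be the number unemployed. The labor force is E + U, and U/(E+U) = 0.0824.
So U = 0.0824 × 1,661.65 / (1 − 0.0824) = 136.9200 / 0.9176 ≈ 149.22 thousand.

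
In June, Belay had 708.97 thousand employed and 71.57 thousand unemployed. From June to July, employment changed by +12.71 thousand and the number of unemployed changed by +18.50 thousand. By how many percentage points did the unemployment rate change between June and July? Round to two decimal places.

The unemployment rate changed by +1.93 percentage points.

June: labor force = 708.97 + 71.57 = 780.54; u = 71.57/780.54 = 9.17%.
July: labor force = 721.68 + 90.07 = 811.75; u = 90.07/811.75 = 11.10%.
Change = 11.10% − 9.17% = +1.93 pp.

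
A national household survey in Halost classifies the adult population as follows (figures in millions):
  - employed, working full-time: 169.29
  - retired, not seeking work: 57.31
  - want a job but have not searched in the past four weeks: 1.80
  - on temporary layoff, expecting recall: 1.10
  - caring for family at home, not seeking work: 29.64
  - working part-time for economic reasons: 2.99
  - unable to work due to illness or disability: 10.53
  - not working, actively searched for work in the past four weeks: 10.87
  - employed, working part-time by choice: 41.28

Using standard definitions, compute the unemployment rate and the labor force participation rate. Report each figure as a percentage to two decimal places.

Unemployment rate ≈ 5.31%; labor force participation rate ≈ 69.43%.

Employed = 169.29 + 2.99 + 41.28 = 213.56 million (anyone who worked, including part-time for economic reasons, counts as employed).
Unemployed = 1.10 + 10.87 = 11.97 million (jobless and actively searching, or on temporary layoff).
Labor force = 213.56 + 11.97 = 225.53 million.
Not in labor force = 57.31 + 1.80 + 29.64 + 10.53 = 99.28 million (those not working and not actively searching are outside the labor force — including those who want a job but have given up searching).
Civilian working-age population = 225.53 + 99.28 = 324.81 million.
Unemployment rate = 11.97 / 225.53 = 5.31%.
Labor force participation rate = 225.53 / 324.81 = 69.43%.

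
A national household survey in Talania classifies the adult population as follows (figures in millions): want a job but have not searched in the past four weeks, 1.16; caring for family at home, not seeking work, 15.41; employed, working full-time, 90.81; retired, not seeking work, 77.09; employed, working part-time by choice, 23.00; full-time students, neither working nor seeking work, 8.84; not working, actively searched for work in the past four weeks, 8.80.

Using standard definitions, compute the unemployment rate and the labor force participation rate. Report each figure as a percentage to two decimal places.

Employed = 90.81 + 23.00 = 113.81 million.
Unemployed = 8.80 million.
Labor force = 113.81 + 8.80 = 122.61 million.
Not in labor force = 1.16 + 15.41 + 77.09 + 8.84 = 102.50 million (those not working and not actively searching are outside the labor force — including those who want a job but have given up searching).
Civilian working-age population = 122.61 + 102.50 = 225.11 million.
Unemployment rate = 8.80 / 122.61 = 7.18%.
Labor force participation rate = 122.61 / 225.11 = 54.47%.

Unemployment rate ≈ 7.18%; labor force participation rate ≈ 54.47%.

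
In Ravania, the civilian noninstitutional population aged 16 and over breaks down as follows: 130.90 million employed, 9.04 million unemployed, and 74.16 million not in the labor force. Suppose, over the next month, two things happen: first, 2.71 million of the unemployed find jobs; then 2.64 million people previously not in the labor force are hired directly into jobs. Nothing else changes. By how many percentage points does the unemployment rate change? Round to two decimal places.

Initially, labor force = 130.90 + 9.04 = 139.94 million, so u = 9.04/139.94 = 6.46%.
After the first change, unemployed falls and employed rises by 2.71; labor force unchanged → E = 133.61, U = 6.33, labor force = 139.94 million.
After the second change, employed and labor force both rise by 2.64; unemployed unchanged → E = 136.25, U = 6.33, labor force = 142.58 million.
New unemployment rate = 6.33 / 142.58 = 4.44%.
Change = 4.44% − 6.46% = −2.02 percentage points.

The unemployment rate changes by −2.02 percentage points.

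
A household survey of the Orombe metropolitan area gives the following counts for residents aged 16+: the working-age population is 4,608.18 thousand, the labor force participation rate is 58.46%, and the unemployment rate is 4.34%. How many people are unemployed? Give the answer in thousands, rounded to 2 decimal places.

About 116.92 thousand are unemployed.

Labor force = 0.5846 × 4,608.18 = 2,693.94 thousand.
Unemployed = 0.0434 × 2,693.94 ≈ 116.92 thousand.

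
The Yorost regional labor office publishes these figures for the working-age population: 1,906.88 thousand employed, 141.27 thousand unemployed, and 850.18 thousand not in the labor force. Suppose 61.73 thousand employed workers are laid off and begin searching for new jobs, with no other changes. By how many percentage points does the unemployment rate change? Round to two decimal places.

The unemployment rate changes by +3.01 percentage points.

Initially, labor force = 1,906.88 + 141.27 = 2,048.15 thousand, so u = 141.27/2,048.15 = 6.90%.
After the change, employed falls and unemployed rises by 61.73; labor force unchanged → E = 1,845.15, U = 203.00, labor force = 2,048.15 thousand.
New unemployment rate = 203.00 / 2,048.15 = 9.91%.
Change = 9.91% − 6.90% = +3.01 percentage points.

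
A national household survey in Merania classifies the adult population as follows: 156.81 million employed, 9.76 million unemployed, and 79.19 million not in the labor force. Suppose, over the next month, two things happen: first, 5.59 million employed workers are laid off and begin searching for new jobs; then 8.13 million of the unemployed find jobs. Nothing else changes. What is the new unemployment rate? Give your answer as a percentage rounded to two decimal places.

Initially, labor force = 156.81 + 9.76 = 166.57 million, so u = 9.76/166.57 = 5.86%.
After the first change, employed falls and unemployed rises by 5.59; labor force unchanged → E = 151.22, U = 15.35, labor force = 166.57 million.
After the second change, unemployed falls and employed rises by 8.13; labor force unchanged → E = 159.35, U = 7.22, labor force = 166.57 million.
New unemployment rate = 7.22 / 166.57 = 4.33%.

New unemployment rate ≈ 4.33%.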